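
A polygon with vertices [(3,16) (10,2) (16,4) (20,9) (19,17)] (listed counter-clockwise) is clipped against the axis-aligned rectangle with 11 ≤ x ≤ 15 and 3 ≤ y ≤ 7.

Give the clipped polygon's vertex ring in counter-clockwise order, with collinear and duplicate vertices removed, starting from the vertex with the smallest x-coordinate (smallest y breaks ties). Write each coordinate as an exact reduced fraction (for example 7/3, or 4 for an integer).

Clipped polygon: [(11,3) (13,3) (15,11/3) (15,7) (11,7)]

1. After x ≥ 11: [(11,33/2) (11,7/3) (16,4) (20,9) (19,17)]
2. After x ≤ 15: [(15,67/4) (11,33/2) (11,7/3) (15,11/3)]
3. After y ≥ 3: [(15,67/4) (11,33/2) (11,3) (13,3) (15,11/3)]
4. After y ≤ 7: [(15,7) (11,7) (11,3) (13,3) (15,11/3)]
5. Canonical ring: [(11,3) (13,3) (15,11/3) (15,7) (11,7)]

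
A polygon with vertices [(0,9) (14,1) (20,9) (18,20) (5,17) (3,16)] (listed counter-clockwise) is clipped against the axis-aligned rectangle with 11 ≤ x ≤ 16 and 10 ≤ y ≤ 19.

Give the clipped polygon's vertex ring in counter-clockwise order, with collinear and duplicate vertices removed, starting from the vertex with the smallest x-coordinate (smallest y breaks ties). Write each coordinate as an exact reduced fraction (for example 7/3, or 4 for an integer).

1. After x ≥ 11: [(11,19/7) (14,1) (20,9) (18,20) (11,239/13)]
2. After x ≤ 16: [(11,19/7) (14,1) (16,11/3) (16,254/13) (11,239/13)]
3. After y ≥ 10: [(11,10) (16,10) (16,254/13) (11,239/13)]
4. After y ≤ 19: [(11,10) (16,10) (16,19) (41/3,19) (11,239/13)]
5. Canonical ring: [(11,10) (16,10) (16,19) (41/3,19) (11,239/13)]

Clipped polygon: [(11,10) (16,10) (16,19) (41/3,19) (11,239/13)]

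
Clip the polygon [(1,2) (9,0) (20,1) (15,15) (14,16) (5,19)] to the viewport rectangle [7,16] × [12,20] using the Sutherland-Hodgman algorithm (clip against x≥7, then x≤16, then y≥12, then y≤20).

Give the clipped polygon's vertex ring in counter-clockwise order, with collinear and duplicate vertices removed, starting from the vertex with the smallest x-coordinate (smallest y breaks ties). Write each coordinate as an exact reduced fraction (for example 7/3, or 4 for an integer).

1. After x ≥ 7: [(7,1/2) (9,0) (20,1) (15,15) (14,16) (7,55/3)]
2. After x ≤ 16: [(7,1/2) (9,0) (16,7/11) (16,61/5) (15,15) (14,16) (7,55/3)]
3. After y ≥ 12: [(7,12) (16,12) (16,61/5) (15,15) (14,16) (7,55/3)]
4. After y ≤ 20: [(7,12) (16,12) (16,61/5) (15,15) (14,16) (7,55/3)]
5. Canonical ring: [(7,12) (16,12) (16,61/5) (15,15) (14,16) (7,55/3)]

Clipped polygon: [(7,12) (16,12) (16,61/5) (15,15) (14,16) (7,55/3)]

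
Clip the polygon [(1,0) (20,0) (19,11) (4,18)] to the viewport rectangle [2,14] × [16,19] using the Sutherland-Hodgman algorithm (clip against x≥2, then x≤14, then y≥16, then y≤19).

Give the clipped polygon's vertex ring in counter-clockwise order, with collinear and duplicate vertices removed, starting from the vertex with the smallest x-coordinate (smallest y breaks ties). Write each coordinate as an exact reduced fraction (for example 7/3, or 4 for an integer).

1. After x ≥ 2: [(2,6) (2,0) (20,0) (19,11) (4,18)]
2. After x ≤ 14: [(2,6) (2,0) (14,0) (14,40/3) (4,18)]
3. After y ≥ 16: [(11/3,16) (58/7,16) (4,18)]
4. After y ≤ 19: [(11/3,16) (58/7,16) (4,18)]
5. Canonical ring: [(11/3,16) (58/7,16) (4,18)]

Clipped polygon: [(11/3,16) (58/7,16) (4,18)]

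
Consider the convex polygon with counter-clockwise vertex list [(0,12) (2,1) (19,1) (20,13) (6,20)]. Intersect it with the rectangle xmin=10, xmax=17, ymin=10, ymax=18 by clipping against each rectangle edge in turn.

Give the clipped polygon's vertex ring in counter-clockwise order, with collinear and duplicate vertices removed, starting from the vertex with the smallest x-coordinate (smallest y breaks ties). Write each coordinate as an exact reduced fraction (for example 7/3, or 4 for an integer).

1. After x ≥ 10: [(10,1) (19,1) (20,13) (10,18)]
2. After x ≤ 17: [(10,1) (17,1) (17,29/2) (10,18)]
3. After y ≥ 10: [(10,10) (17,10) (17,29/2) (10,18)]
4. After y ≤ 18: [(10,10) (17,10) (17,29/2) (10,18)]
5. Canonical ring: [(10,10) (17,10) (17,29/2) (10,18)]

Clipped polygon: [(10,10) (17,10) (17,29/2) (10,18)]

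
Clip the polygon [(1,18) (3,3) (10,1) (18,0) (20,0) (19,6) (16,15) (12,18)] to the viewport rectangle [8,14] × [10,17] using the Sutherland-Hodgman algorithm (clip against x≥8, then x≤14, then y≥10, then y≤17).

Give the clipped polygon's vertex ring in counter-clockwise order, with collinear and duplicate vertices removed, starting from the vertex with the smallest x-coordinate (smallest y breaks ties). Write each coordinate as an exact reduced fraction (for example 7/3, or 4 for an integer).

Clipped polygon: [(8,10) (14,10) (14,33/2) (40/3,17) (8,17)]

1. After x ≥ 8: [(8,18) (8,11/7) (10,1) (18,0) (20,0) (19,6) (16,15) (12,18)]
2. After x ≤ 14: [(8,18) (8,11/7) (10,1) (14,1/2) (14,33/2) (12,18)]
3. After y ≥ 10: [(8,18) (8,10) (14,10) (14,33/2) (12,18)]
4. After y ≤ 17: [(8,17) (8,10) (14,10) (14,33/2) (40/3,17)]
5. Canonical ring: [(8,10) (14,10) (14,33/2) (40/3,17) (8,17)]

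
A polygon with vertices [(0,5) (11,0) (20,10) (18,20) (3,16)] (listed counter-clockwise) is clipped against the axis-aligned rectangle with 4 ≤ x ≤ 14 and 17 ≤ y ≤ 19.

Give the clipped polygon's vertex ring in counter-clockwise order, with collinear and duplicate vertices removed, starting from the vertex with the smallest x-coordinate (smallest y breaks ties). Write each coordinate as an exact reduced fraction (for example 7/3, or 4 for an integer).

1. After x ≥ 4: [(4,35/11) (11,0) (20,10) (18,20) (4,244/15)]
2. After x ≤ 14: [(4,35/11) (11,0) (14,10/3) (14,284/15) (4,244/15)]
3. After y ≥ 17: [(14,17) (14,284/15) (27/4,17)]
4. After y ≤ 19: [(14,17) (14,284/15) (27/4,17)]
5. Canonical ring: [(27/4,17) (14,17) (14,284/15)]

Clipped polygon: [(27/4,17) (14,17) (14,284/15)]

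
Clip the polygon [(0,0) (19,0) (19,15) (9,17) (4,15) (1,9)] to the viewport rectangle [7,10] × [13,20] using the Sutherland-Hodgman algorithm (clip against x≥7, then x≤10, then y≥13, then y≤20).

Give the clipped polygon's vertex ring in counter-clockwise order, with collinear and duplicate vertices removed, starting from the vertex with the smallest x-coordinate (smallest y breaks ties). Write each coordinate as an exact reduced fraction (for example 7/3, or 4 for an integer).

1. After x ≥ 7: [(7,0) (19,0) (19,15) (9,17) (7,81/5)]
2. After x ≤ 10: [(7,0) (10,0) (10,84/5) (9,17) (7,81/5)]
3. After y ≥ 13: [(7,13) (10,13) (10,84/5) (9,17) (7,81/5)]
4. After y ≤ 20: [(7,13) (10,13) (10,84/5) (9,17) (7,81/5)]
5. Canonical ring: [(7,13) (10,13) (10,84/5) (9,17) (7,81/5)]

Clipped polygon: [(7,13) (10,13) (10,84/5) (9,17) (7,81/5)]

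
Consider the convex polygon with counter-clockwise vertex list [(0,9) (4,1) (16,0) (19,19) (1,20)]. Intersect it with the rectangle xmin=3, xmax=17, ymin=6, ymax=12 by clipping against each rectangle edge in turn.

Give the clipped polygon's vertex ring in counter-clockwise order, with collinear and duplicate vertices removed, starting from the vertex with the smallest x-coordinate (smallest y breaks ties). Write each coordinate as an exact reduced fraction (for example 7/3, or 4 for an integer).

Clipped polygon: [(3,6) (322/19,6) (17,19/3) (17,12) (3,12)]

1. After x ≥ 3: [(3,3) (4,1) (16,0) (19,19) (3,179/9)]
2. After x ≤ 17: [(3,3) (4,1) (16,0) (17,19/3) (17,172/9) (3,179/9)]
3. After y ≥ 6: [(3,6) (322/19,6) (17,19/3) (17,172/9) (3,179/9)]
4. After y ≤ 12: [(3,12) (3,6) (322/19,6) (17,19/3) (17,12)]
5. Canonical ring: [(3,6) (322/19,6) (17,19/3) (17,12) (3,12)]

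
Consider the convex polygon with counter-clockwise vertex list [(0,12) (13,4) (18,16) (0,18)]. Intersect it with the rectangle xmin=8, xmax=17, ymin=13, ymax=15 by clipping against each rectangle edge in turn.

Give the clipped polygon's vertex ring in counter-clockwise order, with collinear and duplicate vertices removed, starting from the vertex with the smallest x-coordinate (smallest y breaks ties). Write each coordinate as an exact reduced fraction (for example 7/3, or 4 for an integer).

1. After x ≥ 8: [(8,92/13) (13,4) (18,16) (8,154/9)]
2. After x ≤ 17: [(8,92/13) (13,4) (17,68/5) (17,145/9) (8,154/9)]
3. After y ≥ 13: [(8,13) (67/4,13) (17,68/5) (17,145/9) (8,154/9)]
4. After y ≤ 15: [(8,15) (8,13) (67/4,13) (17,68/5) (17,15)]
5. Canonical ring: [(8,13) (67/4,13) (17,68/5) (17,15) (8,15)]

Clipped polygon: [(8,13) (67/4,13) (17,68/5) (17,15) (8,15)]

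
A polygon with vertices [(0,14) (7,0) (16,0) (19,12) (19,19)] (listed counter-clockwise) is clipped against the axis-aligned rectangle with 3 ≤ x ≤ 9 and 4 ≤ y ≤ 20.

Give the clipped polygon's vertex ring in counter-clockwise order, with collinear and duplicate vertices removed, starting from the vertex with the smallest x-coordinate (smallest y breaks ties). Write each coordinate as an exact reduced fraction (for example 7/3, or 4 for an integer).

Clipped polygon: [(3,8) (5,4) (9,4) (9,311/19) (3,281/19)]

1. After x ≥ 3: [(3,281/19) (3,8) (7,0) (16,0) (19,12) (19,19)]
2. After x ≤ 9: [(9,311/19) (3,281/19) (3,8) (7,0) (9,0)]
3. After y ≥ 4: [(9,4) (9,311/19) (3,281/19) (3,8) (5,4)]
4. After y ≤ 20: [(9,4) (9,311/19) (3,281/19) (3,8) (5,4)]
5. Canonical ring: [(3,8) (5,4) (9,4) (9,311/19) (3,281/19)]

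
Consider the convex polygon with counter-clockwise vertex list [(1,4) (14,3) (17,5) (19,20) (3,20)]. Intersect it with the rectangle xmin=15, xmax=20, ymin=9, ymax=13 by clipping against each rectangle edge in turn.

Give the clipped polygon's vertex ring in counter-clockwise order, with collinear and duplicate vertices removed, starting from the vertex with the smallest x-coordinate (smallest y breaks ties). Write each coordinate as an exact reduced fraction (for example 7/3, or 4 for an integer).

Clipped polygon: [(15,9) (263/15,9) (271/15,13) (15,13)]

1. After x ≥ 15: [(15,11/3) (17,5) (19,20) (15,20)]
2. After x ≤ 20: [(15,11/3) (17,5) (19,20) (15,20)]
3. After y ≥ 9: [(15,9) (263/15,9) (19,20) (15,20)]
4. After y ≤ 13: [(15,13) (15,9) (263/15,9) (271/15,13)]
5. Canonical ring: [(15,9) (263/15,9) (271/15,13) (15,13)]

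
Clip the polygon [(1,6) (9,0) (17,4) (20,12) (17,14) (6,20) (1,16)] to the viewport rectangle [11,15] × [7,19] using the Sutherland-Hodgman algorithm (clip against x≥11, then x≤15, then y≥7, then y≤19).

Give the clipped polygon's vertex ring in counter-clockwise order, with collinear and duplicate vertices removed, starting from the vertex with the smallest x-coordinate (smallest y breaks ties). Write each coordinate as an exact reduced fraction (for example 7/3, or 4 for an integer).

1. After x ≥ 11: [(11,1) (17,4) (20,12) (17,14) (11,190/11)]
2. After x ≤ 15: [(11,1) (15,3) (15,166/11) (11,190/11)]
3. After y ≥ 7: [(11,7) (15,7) (15,166/11) (11,190/11)]
4. After y ≤ 19: [(11,7) (15,7) (15,166/11) (11,190/11)]
5. Canonical ring: [(11,7) (15,7) (15,166/11) (11,190/11)]

Clipped polygon: [(11,7) (15,7) (15,166/11) (11,190/11)]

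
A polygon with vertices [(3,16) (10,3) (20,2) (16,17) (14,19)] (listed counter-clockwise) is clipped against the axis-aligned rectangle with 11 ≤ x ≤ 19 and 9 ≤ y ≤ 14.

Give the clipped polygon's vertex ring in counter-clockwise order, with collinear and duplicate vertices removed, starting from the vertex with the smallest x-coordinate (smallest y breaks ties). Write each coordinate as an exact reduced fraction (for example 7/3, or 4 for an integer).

Clipped polygon: [(11,9) (272/15,9) (84/5,14) (11,14)]

1. After x ≥ 11: [(11,200/11) (11,29/10) (20,2) (16,17) (14,19)]
2. After x ≤ 19: [(11,200/11) (11,29/10) (19,21/10) (19,23/4) (16,17) (14,19)]
3. After y ≥ 9: [(11,200/11) (11,9) (272/15,9) (16,17) (14,19)]
4. After y ≤ 14: [(11,14) (11,9) (272/15,9) (84/5,14)]
5. Canonical ring: [(11,9) (272/15,9) (84/5,14) (11,14)]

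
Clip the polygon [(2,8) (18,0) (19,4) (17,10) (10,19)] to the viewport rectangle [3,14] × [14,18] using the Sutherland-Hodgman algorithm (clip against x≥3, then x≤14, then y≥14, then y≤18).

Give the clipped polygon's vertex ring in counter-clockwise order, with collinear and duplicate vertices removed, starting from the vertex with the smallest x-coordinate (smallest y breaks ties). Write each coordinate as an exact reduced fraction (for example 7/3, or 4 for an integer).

Clipped polygon: [(70/11,14) (125/9,14) (97/9,18) (102/11,18)]

1. After x ≥ 3: [(3,75/8) (3,15/2) (18,0) (19,4) (17,10) (10,19)]
2. After x ≤ 14: [(3,75/8) (3,15/2) (14,2) (14,97/7) (10,19)]
3. After y ≥ 14: [(70/11,14) (125/9,14) (10,19)]
4. After y ≤ 18: [(102/11,18) (70/11,14) (125/9,14) (97/9,18)]
5. Canonical ring: [(70/11,14) (125/9,14) (97/9,18) (102/11,18)]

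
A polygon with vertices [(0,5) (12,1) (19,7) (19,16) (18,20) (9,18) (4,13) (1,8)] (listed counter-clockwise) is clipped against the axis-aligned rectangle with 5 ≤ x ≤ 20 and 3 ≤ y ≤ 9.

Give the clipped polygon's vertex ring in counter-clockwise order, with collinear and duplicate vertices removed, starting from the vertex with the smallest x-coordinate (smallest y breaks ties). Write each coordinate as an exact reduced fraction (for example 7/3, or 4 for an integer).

Clipped polygon: [(5,10/3) (6,3) (43/3,3) (19,7) (19,9) (5,9)]

1. After x ≥ 5: [(5,10/3) (12,1) (19,7) (19,16) (18,20) (9,18) (5,14)]
2. After x ≤ 20: [(5,10/3) (12,1) (19,7) (19,16) (18,20) (9,18) (5,14)]
3. After y ≥ 3: [(5,10/3) (6,3) (43/3,3) (19,7) (19,16) (18,20) (9,18) (5,14)]
4. After y ≤ 9: [(5,9) (5,10/3) (6,3) (43/3,3) (19,7) (19,9)]
5. Canonical ring: [(5,10/3) (6,3) (43/3,3) (19,7) (19,9) (5,9)]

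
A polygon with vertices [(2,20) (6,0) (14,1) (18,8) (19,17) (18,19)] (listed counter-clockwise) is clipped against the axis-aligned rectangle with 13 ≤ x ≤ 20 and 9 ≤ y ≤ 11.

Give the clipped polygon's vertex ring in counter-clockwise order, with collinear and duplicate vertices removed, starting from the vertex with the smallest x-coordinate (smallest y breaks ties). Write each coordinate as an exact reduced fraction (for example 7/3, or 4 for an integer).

Clipped polygon: [(13,9) (163/9,9) (55/3,11) (13,11)]

1. After x ≥ 13: [(13,309/16) (13,7/8) (14,1) (18,8) (19,17) (18,19)]
2. After x ≤ 20: [(13,309/16) (13,7/8) (14,1) (18,8) (19,17) (18,19)]
3. After y ≥ 9: [(13,309/16) (13,9) (163/9,9) (19,17) (18,19)]
4. After y ≤ 11: [(13,11) (13,9) (163/9,9) (55/3,11)]
5. Canonical ring: [(13,9) (163/9,9) (55/3,11) (13,11)]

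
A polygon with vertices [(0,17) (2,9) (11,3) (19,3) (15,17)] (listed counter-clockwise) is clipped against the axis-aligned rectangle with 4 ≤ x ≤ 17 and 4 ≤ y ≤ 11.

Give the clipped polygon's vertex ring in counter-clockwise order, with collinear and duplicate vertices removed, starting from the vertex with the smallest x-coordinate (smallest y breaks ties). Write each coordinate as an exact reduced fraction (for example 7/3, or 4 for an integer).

Clipped polygon: [(4,23/3) (19/2,4) (17,4) (17,10) (117/7,11) (4,11)]

1. After x ≥ 4: [(4,17) (4,23/3) (11,3) (19,3) (15,17)]
2. After x ≤ 17: [(4,17) (4,23/3) (11,3) (17,3) (17,10) (15,17)]
3. After y ≥ 4: [(4,17) (4,23/3) (19/2,4) (17,4) (17,10) (15,17)]
4. After y ≤ 11: [(4,11) (4,23/3) (19/2,4) (17,4) (17,10) (117/7,11)]
5. Canonical ring: [(4,23/3) (19/2,4) (17,4) (17,10) (117/7,11) (4,11)]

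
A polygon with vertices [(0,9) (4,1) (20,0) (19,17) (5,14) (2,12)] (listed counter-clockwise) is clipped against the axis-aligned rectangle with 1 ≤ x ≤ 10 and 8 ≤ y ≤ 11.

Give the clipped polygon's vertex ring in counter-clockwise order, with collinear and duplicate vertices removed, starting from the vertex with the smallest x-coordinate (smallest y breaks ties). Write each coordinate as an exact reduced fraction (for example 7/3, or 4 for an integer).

Clipped polygon: [(1,8) (10,8) (10,11) (4/3,11) (1,21/2)]

1. After x ≥ 1: [(1,21/2) (1,7) (4,1) (20,0) (19,17) (5,14) (2,12)]
2. After x ≤ 10: [(1,21/2) (1,7) (4,1) (10,5/8) (10,211/14) (5,14) (2,12)]
3. After y ≥ 8: [(1,21/2) (1,8) (10,8) (10,211/14) (5,14) (2,12)]
4. After y ≤ 11: [(4/3,11) (1,21/2) (1,8) (10,8) (10,11)]
5. Canonical ring: [(1,8) (10,8) (10,11) (4/3,11) (1,21/2)]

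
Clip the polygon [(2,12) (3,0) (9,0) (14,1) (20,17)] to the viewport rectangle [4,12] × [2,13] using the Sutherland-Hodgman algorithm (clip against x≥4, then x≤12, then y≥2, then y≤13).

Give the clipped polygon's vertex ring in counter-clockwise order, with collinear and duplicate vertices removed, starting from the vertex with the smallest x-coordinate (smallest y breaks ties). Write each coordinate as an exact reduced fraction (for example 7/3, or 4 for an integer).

1. After x ≥ 4: [(4,113/9) (4,0) (9,0) (14,1) (20,17)]
2. After x ≤ 12: [(12,133/9) (4,113/9) (4,0) (9,0) (12,3/5)]
3. After y ≥ 2: [(12,2) (12,133/9) (4,113/9) (4,2)]
4. After y ≤ 13: [(12,2) (12,13) (28/5,13) (4,113/9) (4,2)]
5. Canonical ring: [(4,2) (12,2) (12,13) (28/5,13) (4,113/9)]

Clipped polygon: [(4,2) (12,2) (12,13) (28/5,13) (4,113/9)]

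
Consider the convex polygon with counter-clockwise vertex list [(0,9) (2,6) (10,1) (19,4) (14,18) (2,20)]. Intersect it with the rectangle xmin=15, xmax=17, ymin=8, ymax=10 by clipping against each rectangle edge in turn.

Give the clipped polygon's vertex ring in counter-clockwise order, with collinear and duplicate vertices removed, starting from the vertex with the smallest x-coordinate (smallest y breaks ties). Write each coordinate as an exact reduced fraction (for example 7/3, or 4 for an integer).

1. After x ≥ 15: [(15,8/3) (19,4) (15,76/5)]
2. After x ≤ 17: [(15,8/3) (17,10/3) (17,48/5) (15,76/5)]
3. After y ≥ 8: [(15,8) (17,8) (17,48/5) (15,76/5)]
4. After y ≤ 10: [(15,10) (15,8) (17,8) (17,48/5) (118/7,10)]
5. Canonical ring: [(15,8) (17,8) (17,48/5) (118/7,10) (15,10)]

Clipped polygon: [(15,8) (17,8) (17,48/5) (118/7,10) (15,10)]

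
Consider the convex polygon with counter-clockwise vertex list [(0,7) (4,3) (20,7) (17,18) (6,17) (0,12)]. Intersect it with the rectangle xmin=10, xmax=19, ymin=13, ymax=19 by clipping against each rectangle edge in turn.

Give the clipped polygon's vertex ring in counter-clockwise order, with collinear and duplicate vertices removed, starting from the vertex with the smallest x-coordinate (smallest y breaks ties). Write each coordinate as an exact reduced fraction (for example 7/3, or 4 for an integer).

1. After x ≥ 10: [(10,9/2) (20,7) (17,18) (10,191/11)]
2. After x ≤ 19: [(10,9/2) (19,27/4) (19,32/3) (17,18) (10,191/11)]
3. After y ≥ 13: [(10,13) (202/11,13) (17,18) (10,191/11)]
4. After y ≤ 19: [(10,13) (202/11,13) (17,18) (10,191/11)]
5. Canonical ring: [(10,13) (202/11,13) (17,18) (10,191/11)]

Clipped polygon: [(10,13) (202/11,13) (17,18) (10,191/11)]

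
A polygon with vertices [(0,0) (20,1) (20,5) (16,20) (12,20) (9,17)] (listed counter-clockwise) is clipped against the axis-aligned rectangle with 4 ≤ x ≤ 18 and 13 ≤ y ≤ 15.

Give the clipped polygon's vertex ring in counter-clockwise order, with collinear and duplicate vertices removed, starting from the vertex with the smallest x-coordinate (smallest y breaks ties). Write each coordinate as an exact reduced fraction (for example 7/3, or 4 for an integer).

1. After x ≥ 4: [(4,68/9) (4,1/5) (20,1) (20,5) (16,20) (12,20) (9,17)]
2. After x ≤ 18: [(4,68/9) (4,1/5) (18,9/10) (18,25/2) (16,20) (12,20) (9,17)]
3. After y ≥ 13: [(117/17,13) (268/15,13) (16,20) (12,20) (9,17)]
4. After y ≤ 15: [(135/17,15) (117/17,13) (268/15,13) (52/3,15)]
5. Canonical ring: [(117/17,13) (268/15,13) (52/3,15) (135/17,15)]

Clipped polygon: [(117/17,13) (268/15,13) (52/3,15) (135/17,15)]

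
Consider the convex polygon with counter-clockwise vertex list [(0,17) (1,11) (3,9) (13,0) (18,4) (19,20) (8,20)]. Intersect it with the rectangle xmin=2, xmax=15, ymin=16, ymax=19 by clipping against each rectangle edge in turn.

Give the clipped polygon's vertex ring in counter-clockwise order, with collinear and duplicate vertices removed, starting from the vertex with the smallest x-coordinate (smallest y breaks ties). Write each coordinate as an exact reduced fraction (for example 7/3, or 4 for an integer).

Clipped polygon: [(2,16) (15,16) (15,19) (16/3,19) (2,71/4)]

1. After x ≥ 2: [(2,71/4) (2,10) (3,9) (13,0) (18,4) (19,20) (8,20)]
2. After x ≤ 15: [(2,71/4) (2,10) (3,9) (13,0) (15,8/5) (15,20) (8,20)]
3. After y ≥ 16: [(2,71/4) (2,16) (15,16) (15,20) (8,20)]
4. After y ≤ 19: [(16/3,19) (2,71/4) (2,16) (15,16) (15,19)]
5. Canonical ring: [(2,16) (15,16) (15,19) (16/3,19) (2,71/4)]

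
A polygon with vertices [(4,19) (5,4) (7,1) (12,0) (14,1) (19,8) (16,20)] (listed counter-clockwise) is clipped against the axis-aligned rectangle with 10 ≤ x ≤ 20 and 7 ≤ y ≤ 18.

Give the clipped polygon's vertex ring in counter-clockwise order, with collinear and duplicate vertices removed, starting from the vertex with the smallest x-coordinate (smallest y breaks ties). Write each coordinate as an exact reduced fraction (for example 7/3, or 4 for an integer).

Clipped polygon: [(10,7) (128/7,7) (19,8) (33/2,18) (10,18)]

1. After x ≥ 10: [(10,39/2) (10,2/5) (12,0) (14,1) (19,8) (16,20)]
2. After x ≤ 20: [(10,39/2) (10,2/5) (12,0) (14,1) (19,8) (16,20)]
3. After y ≥ 7: [(10,39/2) (10,7) (128/7,7) (19,8) (16,20)]
4. After y ≤ 18: [(10,18) (10,7) (128/7,7) (19,8) (33/2,18)]
5. Canonical ring: [(10,7) (128/7,7) (19,8) (33/2,18) (10,18)]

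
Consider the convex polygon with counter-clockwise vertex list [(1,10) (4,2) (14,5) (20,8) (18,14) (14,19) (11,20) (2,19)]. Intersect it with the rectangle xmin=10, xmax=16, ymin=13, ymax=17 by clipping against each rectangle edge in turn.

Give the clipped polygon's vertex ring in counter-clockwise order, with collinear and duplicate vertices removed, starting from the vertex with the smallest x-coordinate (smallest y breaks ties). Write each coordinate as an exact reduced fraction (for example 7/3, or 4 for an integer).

1. After x ≥ 10: [(10,19/5) (14,5) (20,8) (18,14) (14,19) (11,20) (10,179/9)]
2. After x ≤ 16: [(10,19/5) (14,5) (16,6) (16,33/2) (14,19) (11,20) (10,179/9)]
3. After y ≥ 13: [(10,13) (16,13) (16,33/2) (14,19) (11,20) (10,179/9)]
4. After y ≤ 17: [(10,17) (10,13) (16,13) (16,33/2) (78/5,17)]
5. Canonical ring: [(10,13) (16,13) (16,33/2) (78/5,17) (10,17)]

Clipped polygon: [(10,13) (16,13) (16,33/2) (78/5,17) (10,17)]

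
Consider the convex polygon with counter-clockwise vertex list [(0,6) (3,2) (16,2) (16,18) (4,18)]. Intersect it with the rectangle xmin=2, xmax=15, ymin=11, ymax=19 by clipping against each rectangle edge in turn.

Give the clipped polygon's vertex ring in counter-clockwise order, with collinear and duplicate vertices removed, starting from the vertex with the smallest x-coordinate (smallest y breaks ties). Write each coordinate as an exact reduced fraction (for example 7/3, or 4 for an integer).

1. After x ≥ 2: [(2,12) (2,10/3) (3,2) (16,2) (16,18) (4,18)]
2. After x ≤ 15: [(2,12) (2,10/3) (3,2) (15,2) (15,18) (4,18)]
3. After y ≥ 11: [(2,12) (2,11) (15,11) (15,18) (4,18)]
4. After y ≤ 19: [(2,12) (2,11) (15,11) (15,18) (4,18)]
5. Canonical ring: [(2,11) (15,11) (15,18) (4,18) (2,12)]

Clipped polygon: [(2,11) (15,11) (15,18) (4,18) (2,12)]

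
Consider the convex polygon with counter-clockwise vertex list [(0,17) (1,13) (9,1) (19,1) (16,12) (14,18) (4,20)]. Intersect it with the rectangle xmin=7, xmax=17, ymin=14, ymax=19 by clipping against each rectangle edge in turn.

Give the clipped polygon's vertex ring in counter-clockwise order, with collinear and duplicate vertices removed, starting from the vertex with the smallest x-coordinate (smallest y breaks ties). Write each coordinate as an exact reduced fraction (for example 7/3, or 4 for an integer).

1. After x ≥ 7: [(7,4) (9,1) (19,1) (16,12) (14,18) (7,97/5)]
2. After x ≤ 17: [(7,4) (9,1) (17,1) (17,25/3) (16,12) (14,18) (7,97/5)]
3. After y ≥ 14: [(7,14) (46/3,14) (14,18) (7,97/5)]
4. After y ≤ 19: [(7,19) (7,14) (46/3,14) (14,18) (9,19)]
5. Canonical ring: [(7,14) (46/3,14) (14,18) (9,19) (7,19)]

Clipped polygon: [(7,14) (46/3,14) (14,18) (9,19) (7,19)]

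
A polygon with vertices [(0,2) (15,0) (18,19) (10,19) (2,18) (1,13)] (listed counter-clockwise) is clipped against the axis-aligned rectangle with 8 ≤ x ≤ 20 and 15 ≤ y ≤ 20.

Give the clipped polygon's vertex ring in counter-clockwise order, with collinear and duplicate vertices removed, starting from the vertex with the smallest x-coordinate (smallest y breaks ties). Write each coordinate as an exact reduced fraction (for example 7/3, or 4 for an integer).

1. After x ≥ 8: [(8,14/15) (15,0) (18,19) (10,19) (8,75/4)]
2. After x ≤ 20: [(8,14/15) (15,0) (18,19) (10,19) (8,75/4)]
3. After y ≥ 15: [(8,15) (330/19,15) (18,19) (10,19) (8,75/4)]
4. After y ≤ 20: [(8,15) (330/19,15) (18,19) (10,19) (8,75/4)]
5. Canonical ring: [(8,15) (330/19,15) (18,19) (10,19) (8,75/4)]

Clipped polygon: [(8,15) (330/19,15) (18,19) (10,19) (8,75/4)]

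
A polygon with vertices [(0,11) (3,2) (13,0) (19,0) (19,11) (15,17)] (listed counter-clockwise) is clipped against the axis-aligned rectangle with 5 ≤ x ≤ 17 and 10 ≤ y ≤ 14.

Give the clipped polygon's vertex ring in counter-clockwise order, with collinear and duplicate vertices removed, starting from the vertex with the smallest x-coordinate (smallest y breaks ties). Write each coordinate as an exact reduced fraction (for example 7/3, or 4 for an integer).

Clipped polygon: [(5,10) (17,10) (17,14) (15/2,14) (5,13)]

1. After x ≥ 5: [(5,13) (5,8/5) (13,0) (19,0) (19,11) (15,17)]
2. After x ≤ 17: [(5,13) (5,8/5) (13,0) (17,0) (17,14) (15,17)]
3. After y ≥ 10: [(5,13) (5,10) (17,10) (17,14) (15,17)]
4. After y ≤ 14: [(15/2,14) (5,13) (5,10) (17,10) (17,14) (17,14)]
5. Canonical ring: [(5,10) (17,10) (17,14) (15/2,14) (5,13)]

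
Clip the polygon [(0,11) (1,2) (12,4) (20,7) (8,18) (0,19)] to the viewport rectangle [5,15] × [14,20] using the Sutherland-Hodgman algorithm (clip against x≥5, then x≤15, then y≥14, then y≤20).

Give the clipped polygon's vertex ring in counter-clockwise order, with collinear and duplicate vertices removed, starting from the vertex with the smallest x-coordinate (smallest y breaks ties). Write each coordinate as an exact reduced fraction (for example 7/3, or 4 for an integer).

Clipped polygon: [(5,14) (136/11,14) (8,18) (5,147/8)]

1. After x ≥ 5: [(5,30/11) (12,4) (20,7) (8,18) (5,147/8)]
2. After x ≤ 15: [(5,30/11) (12,4) (15,41/8) (15,139/12) (8,18) (5,147/8)]
3. After y ≥ 14: [(5,14) (136/11,14) (8,18) (5,147/8)]
4. After y ≤ 20: [(5,14) (136/11,14) (8,18) (5,147/8)]
5. Canonical ring: [(5,14) (136/11,14) (8,18) (5,147/8)]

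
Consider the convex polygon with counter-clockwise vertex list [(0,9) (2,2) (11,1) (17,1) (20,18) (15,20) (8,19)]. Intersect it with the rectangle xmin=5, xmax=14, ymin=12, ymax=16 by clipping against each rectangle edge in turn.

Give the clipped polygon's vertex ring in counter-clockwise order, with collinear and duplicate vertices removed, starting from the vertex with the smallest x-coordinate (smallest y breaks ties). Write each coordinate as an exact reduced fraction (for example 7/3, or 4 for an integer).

1. After x ≥ 5: [(5,61/4) (5,5/3) (11,1) (17,1) (20,18) (15,20) (8,19)]
2. After x ≤ 14: [(5,61/4) (5,5/3) (11,1) (14,1) (14,139/7) (8,19)]
3. After y ≥ 12: [(5,61/4) (5,12) (14,12) (14,139/7) (8,19)]
4. After y ≤ 16: [(28/5,16) (5,61/4) (5,12) (14,12) (14,16)]
5. Canonical ring: [(5,12) (14,12) (14,16) (28/5,16) (5,61/4)]

Clipped polygon: [(5,12) (14,12) (14,16) (28/5,16) (5,61/4)]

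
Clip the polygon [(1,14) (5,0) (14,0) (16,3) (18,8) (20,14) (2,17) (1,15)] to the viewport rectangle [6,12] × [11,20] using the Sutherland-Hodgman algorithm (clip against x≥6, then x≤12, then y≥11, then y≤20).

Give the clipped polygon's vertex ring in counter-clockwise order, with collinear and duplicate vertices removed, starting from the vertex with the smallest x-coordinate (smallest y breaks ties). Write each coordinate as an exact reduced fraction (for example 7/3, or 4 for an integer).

Clipped polygon: [(6,11) (12,11) (12,46/3) (6,49/3)]

1. After x ≥ 6: [(6,0) (14,0) (16,3) (18,8) (20,14) (6,49/3)]
2. After x ≤ 12: [(6,0) (12,0) (12,46/3) (6,49/3)]
3. After y ≥ 11: [(6,11) (12,11) (12,46/3) (6,49/3)]
4. After y ≤ 20: [(6,11) (12,11) (12,46/3) (6,49/3)]
5. Canonical ring: [(6,11) (12,11) (12,46/3) (6,49/3)]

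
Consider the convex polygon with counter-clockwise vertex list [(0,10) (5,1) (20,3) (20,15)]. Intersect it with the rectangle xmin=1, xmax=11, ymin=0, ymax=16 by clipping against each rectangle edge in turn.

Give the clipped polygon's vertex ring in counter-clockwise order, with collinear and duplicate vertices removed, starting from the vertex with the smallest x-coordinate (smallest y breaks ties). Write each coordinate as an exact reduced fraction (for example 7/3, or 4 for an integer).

1. After x ≥ 1: [(1,41/4) (1,41/5) (5,1) (20,3) (20,15)]
2. After x ≤ 11: [(11,51/4) (1,41/4) (1,41/5) (5,1) (11,9/5)]
3. After y ≥ 0: [(11,51/4) (1,41/4) (1,41/5) (5,1) (11,9/5)]
4. After y ≤ 16: [(11,51/4) (1,41/4) (1,41/5) (5,1) (11,9/5)]
5. Canonical ring: [(1,41/5) (5,1) (11,9/5) (11,51/4) (1,41/4)]

Clipped polygon: [(1,41/5) (5,1) (11,9/5) (11,51/4) (1,41/4)]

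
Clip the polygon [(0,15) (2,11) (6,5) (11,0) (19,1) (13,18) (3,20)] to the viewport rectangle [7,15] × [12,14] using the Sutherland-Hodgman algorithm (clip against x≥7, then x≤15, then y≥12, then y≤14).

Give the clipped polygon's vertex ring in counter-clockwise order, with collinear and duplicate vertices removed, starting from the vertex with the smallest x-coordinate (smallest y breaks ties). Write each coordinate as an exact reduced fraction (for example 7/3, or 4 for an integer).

1. After x ≥ 7: [(7,4) (11,0) (19,1) (13,18) (7,96/5)]
2. After x ≤ 15: [(7,4) (11,0) (15,1/2) (15,37/3) (13,18) (7,96/5)]
3. After y ≥ 12: [(7,12) (15,12) (15,37/3) (13,18) (7,96/5)]
4. After y ≤ 14: [(7,14) (7,12) (15,12) (15,37/3) (245/17,14)]
5. Canonical ring: [(7,12) (15,12) (15,37/3) (245/17,14) (7,14)]

Clipped polygon: [(7,12) (15,12) (15,37/3) (245/17,14) (7,14)]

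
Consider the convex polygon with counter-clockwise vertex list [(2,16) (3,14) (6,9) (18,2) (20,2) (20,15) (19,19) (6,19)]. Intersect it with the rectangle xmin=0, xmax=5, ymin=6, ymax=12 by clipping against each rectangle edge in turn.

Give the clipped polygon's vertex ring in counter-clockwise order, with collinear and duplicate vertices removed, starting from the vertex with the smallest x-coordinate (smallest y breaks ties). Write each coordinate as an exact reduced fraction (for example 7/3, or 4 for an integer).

1. After x ≥ 0: [(2,16) (3,14) (6,9) (18,2) (20,2) (20,15) (19,19) (6,19)]
2. After x ≤ 5: [(5,73/4) (2,16) (3,14) (5,32/3)]
3. After y ≥ 6: [(5,73/4) (2,16) (3,14) (5,32/3)]
4. After y ≤ 12: [(5,12) (21/5,12) (5,32/3)]
5. Canonical ring: [(21/5,12) (5,32/3) (5,12)]

Clipped polygon: [(21/5,12) (5,32/3) (5,12)]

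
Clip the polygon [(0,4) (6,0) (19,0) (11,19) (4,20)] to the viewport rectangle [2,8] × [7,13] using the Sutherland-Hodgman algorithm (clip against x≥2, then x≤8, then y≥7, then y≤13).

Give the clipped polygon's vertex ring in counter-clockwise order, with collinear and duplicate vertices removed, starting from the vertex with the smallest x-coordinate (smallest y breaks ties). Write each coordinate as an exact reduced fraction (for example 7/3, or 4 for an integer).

Clipped polygon: [(2,7) (8,7) (8,13) (9/4,13) (2,12)]

1. After x ≥ 2: [(2,12) (2,8/3) (6,0) (19,0) (11,19) (4,20)]
2. After x ≤ 8: [(2,12) (2,8/3) (6,0) (8,0) (8,136/7) (4,20)]
3. After y ≥ 7: [(2,12) (2,7) (8,7) (8,136/7) (4,20)]
4. After y ≤ 13: [(9/4,13) (2,12) (2,7) (8,7) (8,13)]
5. Canonical ring: [(2,7) (8,7) (8,13) (9/4,13) (2,12)]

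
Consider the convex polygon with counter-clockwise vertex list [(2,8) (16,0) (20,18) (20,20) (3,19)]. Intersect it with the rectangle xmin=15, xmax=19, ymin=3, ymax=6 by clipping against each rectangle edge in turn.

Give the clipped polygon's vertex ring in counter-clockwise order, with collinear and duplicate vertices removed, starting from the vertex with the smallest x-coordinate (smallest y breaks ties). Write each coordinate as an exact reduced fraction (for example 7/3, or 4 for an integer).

Clipped polygon: [(15,3) (50/3,3) (52/3,6) (15,6)]

1. After x ≥ 15: [(15,4/7) (16,0) (20,18) (20,20) (15,335/17)]
2. After x ≤ 19: [(15,4/7) (16,0) (19,27/2) (19,339/17) (15,335/17)]
3. After y ≥ 3: [(15,3) (50/3,3) (19,27/2) (19,339/17) (15,335/17)]
4. After y ≤ 6: [(15,6) (15,3) (50/3,3) (52/3,6)]
5. Canonical ring: [(15,3) (50/3,3) (52/3,6) (15,6)]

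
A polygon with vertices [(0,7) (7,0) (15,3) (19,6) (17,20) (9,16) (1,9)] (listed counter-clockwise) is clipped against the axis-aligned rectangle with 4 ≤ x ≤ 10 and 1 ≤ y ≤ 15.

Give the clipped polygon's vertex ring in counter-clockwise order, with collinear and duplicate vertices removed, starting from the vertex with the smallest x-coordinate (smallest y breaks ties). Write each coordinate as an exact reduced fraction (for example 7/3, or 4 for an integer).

1. After x ≥ 4: [(4,3) (7,0) (15,3) (19,6) (17,20) (9,16) (4,93/8)]
2. After x ≤ 10: [(4,3) (7,0) (10,9/8) (10,33/2) (9,16) (4,93/8)]
3. After y ≥ 1: [(4,3) (6,1) (29/3,1) (10,9/8) (10,33/2) (9,16) (4,93/8)]
4. After y ≤ 15: [(4,3) (6,1) (29/3,1) (10,9/8) (10,15) (55/7,15) (4,93/8)]
5. Canonical ring: [(4,3) (6,1) (29/3,1) (10,9/8) (10,15) (55/7,15) (4,93/8)]

Clipped polygon: [(4,3) (6,1) (29/3,1) (10,9/8) (10,15) (55/7,15) (4,93/8)]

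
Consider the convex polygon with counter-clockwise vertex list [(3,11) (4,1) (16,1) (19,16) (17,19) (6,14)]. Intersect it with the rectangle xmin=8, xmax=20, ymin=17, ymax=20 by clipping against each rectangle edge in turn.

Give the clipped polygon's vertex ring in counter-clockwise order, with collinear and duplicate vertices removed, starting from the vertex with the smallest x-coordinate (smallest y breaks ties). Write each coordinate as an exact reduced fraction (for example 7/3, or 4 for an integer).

1. After x ≥ 8: [(8,1) (16,1) (19,16) (17,19) (8,164/11)]
2. After x ≤ 20: [(8,1) (16,1) (19,16) (17,19) (8,164/11)]
3. After y ≥ 17: [(55/3,17) (17,19) (63/5,17)]
4. After y ≤ 20: [(55/3,17) (17,19) (63/5,17)]
5. Canonical ring: [(63/5,17) (55/3,17) (17,19)]

Clipped polygon: [(63/5,17) (55/3,17) (17,19)]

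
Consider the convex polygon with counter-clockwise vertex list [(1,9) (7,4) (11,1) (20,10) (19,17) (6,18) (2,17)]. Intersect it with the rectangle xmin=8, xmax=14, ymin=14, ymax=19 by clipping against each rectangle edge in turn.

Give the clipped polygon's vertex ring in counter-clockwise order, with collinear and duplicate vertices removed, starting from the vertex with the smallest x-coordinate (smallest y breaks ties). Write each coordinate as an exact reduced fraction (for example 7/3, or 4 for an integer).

Clipped polygon: [(8,14) (14,14) (14,226/13) (8,232/13)]

1. After x ≥ 8: [(8,13/4) (11,1) (20,10) (19,17) (8,232/13)]
2. After x ≤ 14: [(8,13/4) (11,1) (14,4) (14,226/13) (8,232/13)]
3. After y ≥ 14: [(8,14) (14,14) (14,226/13) (8,232/13)]
4. After y ≤ 19: [(8,14) (14,14) (14,226/13) (8,232/13)]
5. Canonical ring: [(8,14) (14,14) (14,226/13) (8,232/13)]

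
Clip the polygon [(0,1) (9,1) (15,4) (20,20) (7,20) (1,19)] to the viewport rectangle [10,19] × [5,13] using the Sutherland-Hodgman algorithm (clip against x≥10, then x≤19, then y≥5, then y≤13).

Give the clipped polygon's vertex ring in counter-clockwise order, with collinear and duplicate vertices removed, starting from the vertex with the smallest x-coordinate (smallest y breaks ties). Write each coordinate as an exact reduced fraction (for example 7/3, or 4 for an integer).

Clipped polygon: [(10,5) (245/16,5) (285/16,13) (10,13)]

1. After x ≥ 10: [(10,3/2) (15,4) (20,20) (10,20)]
2. After x ≤ 19: [(10,3/2) (15,4) (19,84/5) (19,20) (10,20)]
3. After y ≥ 5: [(10,5) (245/16,5) (19,84/5) (19,20) (10,20)]
4. After y ≤ 13: [(10,13) (10,5) (245/16,5) (285/16,13)]
5. Canonical ring: [(10,5) (245/16,5) (285/16,13) (10,13)]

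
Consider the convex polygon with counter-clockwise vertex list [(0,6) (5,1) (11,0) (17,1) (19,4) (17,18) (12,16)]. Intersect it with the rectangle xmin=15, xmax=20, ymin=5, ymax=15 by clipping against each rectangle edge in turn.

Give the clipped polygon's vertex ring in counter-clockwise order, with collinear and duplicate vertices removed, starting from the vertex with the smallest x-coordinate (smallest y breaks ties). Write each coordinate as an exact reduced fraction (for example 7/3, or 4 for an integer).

1. After x ≥ 15: [(15,2/3) (17,1) (19,4) (17,18) (15,86/5)]
2. After x ≤ 20: [(15,2/3) (17,1) (19,4) (17,18) (15,86/5)]
3. After y ≥ 5: [(15,5) (132/7,5) (17,18) (15,86/5)]
4. After y ≤ 15: [(15,15) (15,5) (132/7,5) (122/7,15)]
5. Canonical ring: [(15,5) (132/7,5) (122/7,15) (15,15)]

Clipped polygon: [(15,5) (132/7,5) (122/7,15) (15,15)]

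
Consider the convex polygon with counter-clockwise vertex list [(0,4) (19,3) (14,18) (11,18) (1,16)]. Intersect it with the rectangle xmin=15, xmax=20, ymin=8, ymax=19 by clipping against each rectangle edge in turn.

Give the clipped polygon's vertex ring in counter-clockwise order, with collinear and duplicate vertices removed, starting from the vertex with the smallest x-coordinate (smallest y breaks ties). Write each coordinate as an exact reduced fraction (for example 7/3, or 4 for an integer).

Clipped polygon: [(15,8) (52/3,8) (15,15)]

1. After x ≥ 15: [(15,61/19) (19,3) (15,15)]
2. After x ≤ 20: [(15,61/19) (19,3) (15,15)]
3. After y ≥ 8: [(15,8) (52/3,8) (15,15)]
4. After y ≤ 19: [(15,8) (52/3,8) (15,15)]
5. Canonical ring: [(15,8) (52/3,8) (15,15)]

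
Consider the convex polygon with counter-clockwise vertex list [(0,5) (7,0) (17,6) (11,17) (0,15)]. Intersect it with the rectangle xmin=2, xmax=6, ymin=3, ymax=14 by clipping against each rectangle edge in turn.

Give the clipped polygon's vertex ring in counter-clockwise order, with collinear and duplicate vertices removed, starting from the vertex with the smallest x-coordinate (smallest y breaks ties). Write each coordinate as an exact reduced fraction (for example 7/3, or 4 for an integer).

Clipped polygon: [(2,25/7) (14/5,3) (6,3) (6,14) (2,14)]

1. After x ≥ 2: [(2,25/7) (7,0) (17,6) (11,17) (2,169/11)]
2. After x ≤ 6: [(2,25/7) (6,5/7) (6,177/11) (2,169/11)]
3. After y ≥ 3: [(2,25/7) (14/5,3) (6,3) (6,177/11) (2,169/11)]
4. After y ≤ 14: [(2,14) (2,25/7) (14/5,3) (6,3) (6,14)]
5. Canonical ring: [(2,25/7) (14/5,3) (6,3) (6,14) (2,14)]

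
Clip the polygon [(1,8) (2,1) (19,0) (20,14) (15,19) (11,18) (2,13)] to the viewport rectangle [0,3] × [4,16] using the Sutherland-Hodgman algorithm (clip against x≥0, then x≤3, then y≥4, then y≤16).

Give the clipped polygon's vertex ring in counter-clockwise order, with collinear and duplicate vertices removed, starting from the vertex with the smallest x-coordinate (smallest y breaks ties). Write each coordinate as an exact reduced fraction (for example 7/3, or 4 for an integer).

Clipped polygon: [(1,8) (11/7,4) (3,4) (3,122/9) (2,13)]

1. After x ≥ 0: [(1,8) (2,1) (19,0) (20,14) (15,19) (11,18) (2,13)]
2. After x ≤ 3: [(1,8) (2,1) (3,16/17) (3,122/9) (2,13)]
3. After y ≥ 4: [(1,8) (11/7,4) (3,4) (3,122/9) (2,13)]
4. After y ≤ 16: [(1,8) (11/7,4) (3,4) (3,122/9) (2,13)]
5. Canonical ring: [(1,8) (11/7,4) (3,4) (3,122/9) (2,13)]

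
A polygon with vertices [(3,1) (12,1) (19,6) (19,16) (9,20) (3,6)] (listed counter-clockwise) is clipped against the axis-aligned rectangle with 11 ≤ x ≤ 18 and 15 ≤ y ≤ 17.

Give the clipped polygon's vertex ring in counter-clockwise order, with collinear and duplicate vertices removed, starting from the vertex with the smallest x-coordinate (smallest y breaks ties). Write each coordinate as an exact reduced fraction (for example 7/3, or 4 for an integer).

1. After x ≥ 11: [(11,1) (12,1) (19,6) (19,16) (11,96/5)]
2. After x ≤ 18: [(11,1) (12,1) (18,37/7) (18,82/5) (11,96/5)]
3. After y ≥ 15: [(11,15) (18,15) (18,82/5) (11,96/5)]
4. After y ≤ 17: [(11,17) (11,15) (18,15) (18,82/5) (33/2,17)]
5. Canonical ring: [(11,15) (18,15) (18,82/5) (33/2,17) (11,17)]

Clipped polygon: [(11,15) (18,15) (18,82/5) (33/2,17) (11,17)]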